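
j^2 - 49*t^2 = (j - 7*t)*(j + 7*t)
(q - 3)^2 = q^2 - 6*q + 9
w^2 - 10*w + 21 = (w - 7)*(w - 3)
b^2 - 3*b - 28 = (b - 7)*(b + 4)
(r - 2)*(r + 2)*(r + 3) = r^3 + 3*r^2 - 4*r - 12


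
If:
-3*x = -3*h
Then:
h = x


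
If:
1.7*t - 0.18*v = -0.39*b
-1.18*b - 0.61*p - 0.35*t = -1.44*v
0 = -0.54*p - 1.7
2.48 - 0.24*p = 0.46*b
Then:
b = 7.03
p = -3.15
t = -1.17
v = 4.14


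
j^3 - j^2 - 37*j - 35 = (j - 7)*(j + 1)*(j + 5)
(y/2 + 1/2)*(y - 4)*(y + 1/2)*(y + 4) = y^4/2 + 3*y^3/4 - 31*y^2/4 - 12*y - 4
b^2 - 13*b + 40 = (b - 8)*(b - 5)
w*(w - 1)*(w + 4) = w^3 + 3*w^2 - 4*w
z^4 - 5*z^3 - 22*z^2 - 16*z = z*(z - 8)*(z + 1)*(z + 2)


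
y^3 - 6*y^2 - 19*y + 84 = (y - 7)*(y - 3)*(y + 4)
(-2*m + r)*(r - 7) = -2*m*r + 14*m + r^2 - 7*r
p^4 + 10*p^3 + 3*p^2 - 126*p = p*(p - 3)*(p + 6)*(p + 7)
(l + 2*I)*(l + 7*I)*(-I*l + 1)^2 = -l^4 - 11*I*l^3 + 33*l^2 + 37*I*l - 14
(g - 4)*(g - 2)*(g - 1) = g^3 - 7*g^2 + 14*g - 8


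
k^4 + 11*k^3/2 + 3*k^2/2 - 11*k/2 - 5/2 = (k - 1)*(k + 1/2)*(k + 1)*(k + 5)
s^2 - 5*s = s*(s - 5)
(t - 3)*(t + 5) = t^2 + 2*t - 15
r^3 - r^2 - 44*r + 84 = (r - 6)*(r - 2)*(r + 7)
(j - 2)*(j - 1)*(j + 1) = j^3 - 2*j^2 - j + 2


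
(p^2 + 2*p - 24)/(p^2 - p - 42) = (p - 4)/(p - 7)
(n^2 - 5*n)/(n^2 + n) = (n - 5)/(n + 1)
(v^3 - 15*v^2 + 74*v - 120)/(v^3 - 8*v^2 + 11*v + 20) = (v - 6)/(v + 1)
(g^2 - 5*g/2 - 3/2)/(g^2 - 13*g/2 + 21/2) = (2*g + 1)/(2*g - 7)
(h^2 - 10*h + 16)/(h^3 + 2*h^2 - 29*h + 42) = (h - 8)/(h^2 + 4*h - 21)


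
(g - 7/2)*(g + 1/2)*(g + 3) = g^3 - 43*g/4 - 21/4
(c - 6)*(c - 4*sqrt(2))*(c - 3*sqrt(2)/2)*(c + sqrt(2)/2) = c^4 - 5*sqrt(2)*c^3 - 6*c^3 + 13*c^2/2 + 30*sqrt(2)*c^2 - 39*c + 6*sqrt(2)*c - 36*sqrt(2)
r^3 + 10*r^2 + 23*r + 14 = (r + 1)*(r + 2)*(r + 7)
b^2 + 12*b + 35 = (b + 5)*(b + 7)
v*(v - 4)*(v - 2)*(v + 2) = v^4 - 4*v^3 - 4*v^2 + 16*v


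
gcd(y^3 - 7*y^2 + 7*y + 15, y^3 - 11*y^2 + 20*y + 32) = y + 1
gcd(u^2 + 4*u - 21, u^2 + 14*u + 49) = u + 7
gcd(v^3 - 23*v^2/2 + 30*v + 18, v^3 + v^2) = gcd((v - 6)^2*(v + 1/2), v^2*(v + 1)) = 1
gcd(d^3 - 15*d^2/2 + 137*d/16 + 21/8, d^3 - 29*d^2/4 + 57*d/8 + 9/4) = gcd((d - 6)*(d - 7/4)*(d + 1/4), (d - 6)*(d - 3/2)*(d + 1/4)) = d^2 - 23*d/4 - 3/2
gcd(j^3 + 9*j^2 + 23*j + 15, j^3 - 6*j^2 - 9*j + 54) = j + 3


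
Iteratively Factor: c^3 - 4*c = (c + 2)*(c^2 - 2*c) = (c - 2)*(c + 2)*(c)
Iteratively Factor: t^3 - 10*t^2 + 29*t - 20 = (t - 5)*(t^2 - 5*t + 4) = (t - 5)*(t - 1)*(t - 4)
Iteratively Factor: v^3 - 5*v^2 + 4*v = (v)*(v^2 - 5*v + 4) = v*(v - 1)*(v - 4)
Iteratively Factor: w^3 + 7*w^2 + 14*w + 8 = (w + 1)*(w^2 + 6*w + 8) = (w + 1)*(w + 4)*(w + 2)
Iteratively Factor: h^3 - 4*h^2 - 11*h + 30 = (h + 3)*(h^2 - 7*h + 10) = (h - 5)*(h + 3)*(h - 2)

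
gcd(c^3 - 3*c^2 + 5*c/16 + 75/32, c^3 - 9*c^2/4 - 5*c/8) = c - 5/2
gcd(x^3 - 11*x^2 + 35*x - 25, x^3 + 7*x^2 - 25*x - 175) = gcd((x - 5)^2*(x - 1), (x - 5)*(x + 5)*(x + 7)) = x - 5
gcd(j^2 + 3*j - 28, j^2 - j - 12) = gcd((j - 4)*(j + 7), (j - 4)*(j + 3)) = j - 4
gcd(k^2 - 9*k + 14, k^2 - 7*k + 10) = k - 2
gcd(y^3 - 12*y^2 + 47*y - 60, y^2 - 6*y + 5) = y - 5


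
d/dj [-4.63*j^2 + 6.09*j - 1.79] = 6.09 - 9.26*j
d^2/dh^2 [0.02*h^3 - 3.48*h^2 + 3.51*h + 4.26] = 0.12*h - 6.96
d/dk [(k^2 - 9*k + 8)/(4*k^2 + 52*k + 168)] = (11*k^2 + 34*k - 241)/(2*(k^4 + 26*k^3 + 253*k^2 + 1092*k + 1764))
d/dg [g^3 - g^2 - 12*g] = 3*g^2 - 2*g - 12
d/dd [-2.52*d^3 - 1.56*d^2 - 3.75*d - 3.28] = -7.56*d^2 - 3.12*d - 3.75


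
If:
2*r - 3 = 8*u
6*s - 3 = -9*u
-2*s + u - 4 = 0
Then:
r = 13/2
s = -11/8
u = 5/4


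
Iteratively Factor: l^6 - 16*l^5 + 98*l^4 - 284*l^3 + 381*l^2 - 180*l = (l)*(l^5 - 16*l^4 + 98*l^3 - 284*l^2 + 381*l - 180) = l*(l - 1)*(l^4 - 15*l^3 + 83*l^2 - 201*l + 180) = l*(l - 4)*(l - 1)*(l^3 - 11*l^2 + 39*l - 45) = l*(l - 4)*(l - 3)*(l - 1)*(l^2 - 8*l + 15) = l*(l - 4)*(l - 3)^2*(l - 1)*(l - 5)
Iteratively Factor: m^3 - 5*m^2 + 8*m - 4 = (m - 2)*(m^2 - 3*m + 2) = (m - 2)*(m - 1)*(m - 2)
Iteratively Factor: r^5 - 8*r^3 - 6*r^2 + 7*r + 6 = (r - 1)*(r^4 + r^3 - 7*r^2 - 13*r - 6) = (r - 1)*(r + 1)*(r^3 - 7*r - 6) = (r - 1)*(r + 1)*(r + 2)*(r^2 - 2*r - 3) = (r - 1)*(r + 1)^2*(r + 2)*(r - 3)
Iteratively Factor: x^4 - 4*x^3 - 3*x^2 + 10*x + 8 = (x - 4)*(x^3 - 3*x - 2) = (x - 4)*(x - 2)*(x^2 + 2*x + 1) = (x - 4)*(x - 2)*(x + 1)*(x + 1)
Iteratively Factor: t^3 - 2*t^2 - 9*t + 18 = (t + 3)*(t^2 - 5*t + 6) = (t - 3)*(t + 3)*(t - 2)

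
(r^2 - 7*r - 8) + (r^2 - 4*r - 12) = 2*r^2 - 11*r - 20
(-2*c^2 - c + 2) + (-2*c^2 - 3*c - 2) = -4*c^2 - 4*c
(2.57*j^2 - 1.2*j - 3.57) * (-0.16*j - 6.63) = -0.4112*j^3 - 16.8471*j^2 + 8.5272*j + 23.6691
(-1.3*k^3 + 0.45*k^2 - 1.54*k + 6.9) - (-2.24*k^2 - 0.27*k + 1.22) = -1.3*k^3 + 2.69*k^2 - 1.27*k + 5.68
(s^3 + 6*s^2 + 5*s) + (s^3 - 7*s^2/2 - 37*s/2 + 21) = 2*s^3 + 5*s^2/2 - 27*s/2 + 21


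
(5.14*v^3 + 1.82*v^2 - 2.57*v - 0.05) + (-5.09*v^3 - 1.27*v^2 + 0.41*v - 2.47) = 0.0499999999999998*v^3 + 0.55*v^2 - 2.16*v - 2.52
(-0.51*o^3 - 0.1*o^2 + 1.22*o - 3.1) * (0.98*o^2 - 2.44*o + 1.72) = -0.4998*o^5 + 1.1464*o^4 + 0.5624*o^3 - 6.1868*o^2 + 9.6624*o - 5.332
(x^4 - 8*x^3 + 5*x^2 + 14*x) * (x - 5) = x^5 - 13*x^4 + 45*x^3 - 11*x^2 - 70*x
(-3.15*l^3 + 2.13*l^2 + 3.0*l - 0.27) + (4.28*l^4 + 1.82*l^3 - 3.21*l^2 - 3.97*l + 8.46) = 4.28*l^4 - 1.33*l^3 - 1.08*l^2 - 0.97*l + 8.19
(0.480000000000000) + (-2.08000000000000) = -1.60000000000000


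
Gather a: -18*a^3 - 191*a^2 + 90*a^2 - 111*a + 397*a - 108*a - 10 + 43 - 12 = -18*a^3 - 101*a^2 + 178*a + 21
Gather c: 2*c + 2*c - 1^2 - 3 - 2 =4*c - 6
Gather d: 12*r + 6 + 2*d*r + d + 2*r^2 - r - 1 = d*(2*r + 1) + 2*r^2 + 11*r + 5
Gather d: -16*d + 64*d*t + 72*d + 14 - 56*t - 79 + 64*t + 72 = d*(64*t + 56) + 8*t + 7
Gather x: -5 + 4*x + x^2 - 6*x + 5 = x^2 - 2*x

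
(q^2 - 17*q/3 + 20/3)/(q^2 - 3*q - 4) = (q - 5/3)/(q + 1)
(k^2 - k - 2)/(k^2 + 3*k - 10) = (k + 1)/(k + 5)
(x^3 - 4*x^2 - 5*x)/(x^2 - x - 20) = x*(x + 1)/(x + 4)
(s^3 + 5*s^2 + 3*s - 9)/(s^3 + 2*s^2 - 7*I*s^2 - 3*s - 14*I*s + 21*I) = (s + 3)/(s - 7*I)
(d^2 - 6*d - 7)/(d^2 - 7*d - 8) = (d - 7)/(d - 8)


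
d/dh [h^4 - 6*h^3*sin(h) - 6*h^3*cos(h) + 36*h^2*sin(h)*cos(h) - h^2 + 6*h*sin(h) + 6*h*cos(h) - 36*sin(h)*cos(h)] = -6*sqrt(2)*h^3*cos(h + pi/4) + 4*h^3 - 18*sqrt(2)*h^2*sin(h + pi/4) + 36*h^2*cos(2*h) + 36*h*sin(2*h) + 6*sqrt(2)*h*cos(h + pi/4) - 2*h + 6*sqrt(2)*sin(h + pi/4) - 36*cos(2*h)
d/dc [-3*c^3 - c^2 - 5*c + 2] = -9*c^2 - 2*c - 5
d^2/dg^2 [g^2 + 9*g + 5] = 2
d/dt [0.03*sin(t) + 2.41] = 0.03*cos(t)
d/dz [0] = 0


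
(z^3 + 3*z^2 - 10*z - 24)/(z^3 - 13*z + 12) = (z + 2)/(z - 1)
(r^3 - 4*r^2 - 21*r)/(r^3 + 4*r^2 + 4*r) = (r^2 - 4*r - 21)/(r^2 + 4*r + 4)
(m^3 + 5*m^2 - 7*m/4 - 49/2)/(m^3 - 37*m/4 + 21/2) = (2*m + 7)/(2*m - 3)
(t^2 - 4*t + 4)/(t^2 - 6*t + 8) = (t - 2)/(t - 4)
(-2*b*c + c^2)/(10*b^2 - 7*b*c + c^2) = -c/(5*b - c)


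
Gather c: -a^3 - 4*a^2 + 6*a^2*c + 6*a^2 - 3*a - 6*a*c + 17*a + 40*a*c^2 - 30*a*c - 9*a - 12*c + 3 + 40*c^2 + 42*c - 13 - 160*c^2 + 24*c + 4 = -a^3 + 2*a^2 + 5*a + c^2*(40*a - 120) + c*(6*a^2 - 36*a + 54) - 6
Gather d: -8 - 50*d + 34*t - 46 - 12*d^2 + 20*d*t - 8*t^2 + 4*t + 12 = -12*d^2 + d*(20*t - 50) - 8*t^2 + 38*t - 42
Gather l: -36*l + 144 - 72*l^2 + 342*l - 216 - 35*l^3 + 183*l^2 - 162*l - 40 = -35*l^3 + 111*l^2 + 144*l - 112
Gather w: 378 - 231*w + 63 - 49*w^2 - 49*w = -49*w^2 - 280*w + 441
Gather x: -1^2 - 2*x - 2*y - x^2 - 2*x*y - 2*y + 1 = -x^2 + x*(-2*y - 2) - 4*y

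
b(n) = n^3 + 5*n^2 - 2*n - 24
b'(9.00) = 331.00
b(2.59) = 21.73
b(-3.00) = 0.00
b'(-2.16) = -9.60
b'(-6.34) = 55.19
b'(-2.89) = -5.84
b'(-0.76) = -7.87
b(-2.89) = -0.60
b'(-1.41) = -10.14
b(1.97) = -0.89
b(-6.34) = -65.18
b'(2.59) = 44.02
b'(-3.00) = -5.00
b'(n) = 3*n^2 + 10*n - 2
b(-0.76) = -20.03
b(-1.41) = -14.04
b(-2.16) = -6.43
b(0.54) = -23.46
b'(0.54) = 4.27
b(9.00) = 1092.00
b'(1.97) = 29.34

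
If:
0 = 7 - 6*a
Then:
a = 7/6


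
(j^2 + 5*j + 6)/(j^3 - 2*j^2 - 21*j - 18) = (j + 2)/(j^2 - 5*j - 6)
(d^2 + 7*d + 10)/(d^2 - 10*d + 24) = (d^2 + 7*d + 10)/(d^2 - 10*d + 24)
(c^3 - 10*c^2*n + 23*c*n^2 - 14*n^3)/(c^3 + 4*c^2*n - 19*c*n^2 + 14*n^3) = (c - 7*n)/(c + 7*n)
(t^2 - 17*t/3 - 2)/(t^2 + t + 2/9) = 3*(t - 6)/(3*t + 2)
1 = 1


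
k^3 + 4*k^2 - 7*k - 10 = (k - 2)*(k + 1)*(k + 5)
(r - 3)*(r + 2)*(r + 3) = r^3 + 2*r^2 - 9*r - 18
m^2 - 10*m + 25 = (m - 5)^2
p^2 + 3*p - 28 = (p - 4)*(p + 7)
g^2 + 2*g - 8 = (g - 2)*(g + 4)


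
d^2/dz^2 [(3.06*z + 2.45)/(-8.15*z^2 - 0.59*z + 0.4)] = (-(3.06*z + 2.45)*(16.3*z + 0.59)*(32.6*z + 1.18) + (149.634*z + 43.5458)*(8.15*z^2 + 0.59*z - 0.4))/(8.15*z^2 + 0.59*z - 0.4)^3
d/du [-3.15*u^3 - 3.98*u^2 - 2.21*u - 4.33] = -9.45*u^2 - 7.96*u - 2.21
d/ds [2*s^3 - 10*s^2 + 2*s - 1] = 6*s^2 - 20*s + 2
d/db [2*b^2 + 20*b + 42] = 4*b + 20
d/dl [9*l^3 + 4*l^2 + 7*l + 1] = 27*l^2 + 8*l + 7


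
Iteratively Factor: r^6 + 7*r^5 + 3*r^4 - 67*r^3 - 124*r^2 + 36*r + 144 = (r - 3)*(r^5 + 10*r^4 + 33*r^3 + 32*r^2 - 28*r - 48) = (r - 3)*(r + 2)*(r^4 + 8*r^3 + 17*r^2 - 2*r - 24) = (r - 3)*(r + 2)^2*(r^3 + 6*r^2 + 5*r - 12) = (r - 3)*(r - 1)*(r + 2)^2*(r^2 + 7*r + 12) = (r - 3)*(r - 1)*(r + 2)^2*(r + 3)*(r + 4)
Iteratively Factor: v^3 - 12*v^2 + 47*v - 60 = (v - 3)*(v^2 - 9*v + 20) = (v - 5)*(v - 3)*(v - 4)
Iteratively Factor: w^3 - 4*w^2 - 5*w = (w + 1)*(w^2 - 5*w) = (w - 5)*(w + 1)*(w)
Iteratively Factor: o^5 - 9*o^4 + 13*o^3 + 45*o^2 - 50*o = (o + 2)*(o^4 - 11*o^3 + 35*o^2 - 25*o) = (o - 5)*(o + 2)*(o^3 - 6*o^2 + 5*o) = (o - 5)*(o - 1)*(o + 2)*(o^2 - 5*o) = o*(o - 5)*(o - 1)*(o + 2)*(o - 5)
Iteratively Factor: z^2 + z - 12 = (z - 3)*(z + 4)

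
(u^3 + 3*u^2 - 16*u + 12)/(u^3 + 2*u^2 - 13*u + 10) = (u + 6)/(u + 5)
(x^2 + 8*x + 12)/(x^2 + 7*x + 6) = (x + 2)/(x + 1)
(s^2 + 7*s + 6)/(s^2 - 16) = (s^2 + 7*s + 6)/(s^2 - 16)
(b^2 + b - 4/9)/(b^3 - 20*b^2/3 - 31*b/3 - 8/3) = (-9*b^2 - 9*b + 4)/(3*(-3*b^3 + 20*b^2 + 31*b + 8))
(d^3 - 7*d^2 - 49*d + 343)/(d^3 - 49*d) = (d - 7)/d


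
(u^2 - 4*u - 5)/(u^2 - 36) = (u^2 - 4*u - 5)/(u^2 - 36)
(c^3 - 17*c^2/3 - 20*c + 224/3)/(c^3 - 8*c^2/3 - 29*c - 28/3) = (3*c - 8)/(3*c + 1)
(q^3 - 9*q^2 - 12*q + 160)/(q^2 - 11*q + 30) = (q^2 - 4*q - 32)/(q - 6)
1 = 1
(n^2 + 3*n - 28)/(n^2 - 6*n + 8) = (n + 7)/(n - 2)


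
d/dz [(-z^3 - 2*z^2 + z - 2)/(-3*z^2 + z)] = (3*z^4 - 2*z^3 + z^2 - 12*z + 2)/(z^2*(9*z^2 - 6*z + 1))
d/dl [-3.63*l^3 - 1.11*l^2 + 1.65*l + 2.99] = -10.89*l^2 - 2.22*l + 1.65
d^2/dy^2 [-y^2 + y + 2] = -2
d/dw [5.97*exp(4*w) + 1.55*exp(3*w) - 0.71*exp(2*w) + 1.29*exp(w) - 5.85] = (23.88*exp(3*w) + 4.65*exp(2*w) - 1.42*exp(w) + 1.29)*exp(w)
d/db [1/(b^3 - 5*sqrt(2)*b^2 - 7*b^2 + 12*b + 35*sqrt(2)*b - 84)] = (-3*b^2 + 14*b + 10*sqrt(2)*b - 35*sqrt(2) - 12)/(b^3 - 5*sqrt(2)*b^2 - 7*b^2 + 12*b + 35*sqrt(2)*b - 84)^2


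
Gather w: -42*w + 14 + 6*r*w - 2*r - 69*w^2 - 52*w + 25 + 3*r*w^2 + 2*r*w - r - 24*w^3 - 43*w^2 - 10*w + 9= -3*r - 24*w^3 + w^2*(3*r - 112) + w*(8*r - 104) + 48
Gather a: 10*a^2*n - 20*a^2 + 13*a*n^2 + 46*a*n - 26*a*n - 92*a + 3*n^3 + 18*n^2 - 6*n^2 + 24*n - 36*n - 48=a^2*(10*n - 20) + a*(13*n^2 + 20*n - 92) + 3*n^3 + 12*n^2 - 12*n - 48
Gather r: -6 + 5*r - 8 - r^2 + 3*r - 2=-r^2 + 8*r - 16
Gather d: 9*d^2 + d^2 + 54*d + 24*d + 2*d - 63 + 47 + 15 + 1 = 10*d^2 + 80*d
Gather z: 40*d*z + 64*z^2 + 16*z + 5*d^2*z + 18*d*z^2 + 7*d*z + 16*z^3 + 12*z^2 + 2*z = 16*z^3 + z^2*(18*d + 76) + z*(5*d^2 + 47*d + 18)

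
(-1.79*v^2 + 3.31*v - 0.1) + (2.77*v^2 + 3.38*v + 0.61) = 0.98*v^2 + 6.69*v + 0.51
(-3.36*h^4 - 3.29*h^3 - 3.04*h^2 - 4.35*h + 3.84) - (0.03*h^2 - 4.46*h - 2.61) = -3.36*h^4 - 3.29*h^3 - 3.07*h^2 + 0.11*h + 6.45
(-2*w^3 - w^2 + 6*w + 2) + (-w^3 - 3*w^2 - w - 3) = -3*w^3 - 4*w^2 + 5*w - 1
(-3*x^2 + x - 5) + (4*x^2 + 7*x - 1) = x^2 + 8*x - 6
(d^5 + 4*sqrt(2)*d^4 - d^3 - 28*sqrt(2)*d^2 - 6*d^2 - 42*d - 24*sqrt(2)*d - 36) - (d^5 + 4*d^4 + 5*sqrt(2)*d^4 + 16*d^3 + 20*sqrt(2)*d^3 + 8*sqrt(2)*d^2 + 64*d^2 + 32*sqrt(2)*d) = -4*d^4 - sqrt(2)*d^4 - 20*sqrt(2)*d^3 - 17*d^3 - 70*d^2 - 36*sqrt(2)*d^2 - 56*sqrt(2)*d - 42*d - 36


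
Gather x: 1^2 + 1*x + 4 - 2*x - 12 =-x - 7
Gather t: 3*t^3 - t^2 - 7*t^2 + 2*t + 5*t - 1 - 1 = 3*t^3 - 8*t^2 + 7*t - 2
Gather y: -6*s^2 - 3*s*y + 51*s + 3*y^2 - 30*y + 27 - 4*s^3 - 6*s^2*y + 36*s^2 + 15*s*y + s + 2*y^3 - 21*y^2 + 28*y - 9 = -4*s^3 + 30*s^2 + 52*s + 2*y^3 - 18*y^2 + y*(-6*s^2 + 12*s - 2) + 18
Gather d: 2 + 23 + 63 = 88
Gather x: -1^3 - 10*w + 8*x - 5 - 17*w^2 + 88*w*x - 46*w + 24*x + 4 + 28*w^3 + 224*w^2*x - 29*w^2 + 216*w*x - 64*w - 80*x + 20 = 28*w^3 - 46*w^2 - 120*w + x*(224*w^2 + 304*w - 48) + 18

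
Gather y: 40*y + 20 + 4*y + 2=44*y + 22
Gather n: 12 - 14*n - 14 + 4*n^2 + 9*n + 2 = 4*n^2 - 5*n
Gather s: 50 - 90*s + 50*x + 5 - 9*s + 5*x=-99*s + 55*x + 55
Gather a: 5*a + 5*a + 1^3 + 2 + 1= 10*a + 4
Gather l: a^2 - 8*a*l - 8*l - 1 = a^2 + l*(-8*a - 8) - 1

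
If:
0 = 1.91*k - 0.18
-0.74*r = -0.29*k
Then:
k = 0.09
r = 0.04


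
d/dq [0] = 0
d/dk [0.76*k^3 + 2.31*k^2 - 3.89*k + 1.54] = 2.28*k^2 + 4.62*k - 3.89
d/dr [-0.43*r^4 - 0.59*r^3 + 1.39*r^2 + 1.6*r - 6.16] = -1.72*r^3 - 1.77*r^2 + 2.78*r + 1.6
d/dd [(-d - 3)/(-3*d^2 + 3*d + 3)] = (d^2 - d - (d + 3)*(2*d - 1) - 1)/(3*(-d^2 + d + 1)^2)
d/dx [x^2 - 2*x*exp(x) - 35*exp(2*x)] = -2*x*exp(x) + 2*x - 70*exp(2*x) - 2*exp(x)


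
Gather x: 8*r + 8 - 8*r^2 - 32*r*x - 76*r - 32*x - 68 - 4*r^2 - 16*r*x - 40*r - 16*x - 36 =-12*r^2 - 108*r + x*(-48*r - 48) - 96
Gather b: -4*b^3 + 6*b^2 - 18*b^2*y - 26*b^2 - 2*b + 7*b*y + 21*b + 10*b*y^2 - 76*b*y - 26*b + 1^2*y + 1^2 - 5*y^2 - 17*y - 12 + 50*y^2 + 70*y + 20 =-4*b^3 + b^2*(-18*y - 20) + b*(10*y^2 - 69*y - 7) + 45*y^2 + 54*y + 9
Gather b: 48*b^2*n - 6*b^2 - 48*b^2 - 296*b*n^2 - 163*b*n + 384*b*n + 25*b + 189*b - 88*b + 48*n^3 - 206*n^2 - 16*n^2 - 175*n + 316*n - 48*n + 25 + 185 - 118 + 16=b^2*(48*n - 54) + b*(-296*n^2 + 221*n + 126) + 48*n^3 - 222*n^2 + 93*n + 108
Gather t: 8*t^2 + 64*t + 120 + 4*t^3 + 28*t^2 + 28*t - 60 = 4*t^3 + 36*t^2 + 92*t + 60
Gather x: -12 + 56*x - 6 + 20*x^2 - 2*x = 20*x^2 + 54*x - 18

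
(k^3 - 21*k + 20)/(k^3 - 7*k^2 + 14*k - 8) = (k + 5)/(k - 2)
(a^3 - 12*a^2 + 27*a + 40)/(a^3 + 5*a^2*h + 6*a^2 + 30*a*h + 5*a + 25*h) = (a^2 - 13*a + 40)/(a^2 + 5*a*h + 5*a + 25*h)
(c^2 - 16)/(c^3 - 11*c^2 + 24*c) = (c^2 - 16)/(c*(c^2 - 11*c + 24))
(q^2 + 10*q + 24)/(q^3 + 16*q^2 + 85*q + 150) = (q + 4)/(q^2 + 10*q + 25)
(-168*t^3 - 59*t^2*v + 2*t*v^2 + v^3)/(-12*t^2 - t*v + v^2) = (56*t^2 + t*v - v^2)/(4*t - v)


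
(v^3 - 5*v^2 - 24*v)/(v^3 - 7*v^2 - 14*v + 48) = v/(v - 2)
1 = 1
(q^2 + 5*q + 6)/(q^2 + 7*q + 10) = (q + 3)/(q + 5)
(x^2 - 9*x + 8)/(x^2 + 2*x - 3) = (x - 8)/(x + 3)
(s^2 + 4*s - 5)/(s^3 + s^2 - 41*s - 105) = (s - 1)/(s^2 - 4*s - 21)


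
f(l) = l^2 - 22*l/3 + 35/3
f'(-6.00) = -19.33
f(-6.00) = 91.67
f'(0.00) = -7.33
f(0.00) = 11.67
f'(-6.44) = -20.21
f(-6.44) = 100.37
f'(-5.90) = -19.13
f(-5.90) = 89.74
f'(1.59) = -4.15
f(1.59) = 2.53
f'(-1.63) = -10.59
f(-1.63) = 26.28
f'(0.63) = -6.07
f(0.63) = 7.44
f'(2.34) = -2.65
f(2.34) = -0.02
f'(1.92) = -3.49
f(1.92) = 1.27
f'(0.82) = -5.69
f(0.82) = 6.33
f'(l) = 2*l - 22/3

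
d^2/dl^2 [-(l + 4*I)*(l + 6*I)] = -2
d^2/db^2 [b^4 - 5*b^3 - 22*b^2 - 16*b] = 12*b^2 - 30*b - 44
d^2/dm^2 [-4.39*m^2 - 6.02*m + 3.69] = -8.78000000000000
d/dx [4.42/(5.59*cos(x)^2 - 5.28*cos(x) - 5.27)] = (49.4156*cos(x) - 23.3376)*sin(x)/(-5.59*cos(x)^2 + 5.28*cos(x) + 5.27)^2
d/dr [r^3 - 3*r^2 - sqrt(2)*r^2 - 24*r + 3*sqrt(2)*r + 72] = 3*r^2 - 6*r - 2*sqrt(2)*r - 24 + 3*sqrt(2)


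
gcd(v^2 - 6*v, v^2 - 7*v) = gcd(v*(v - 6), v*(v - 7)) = v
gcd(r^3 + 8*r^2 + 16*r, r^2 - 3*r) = r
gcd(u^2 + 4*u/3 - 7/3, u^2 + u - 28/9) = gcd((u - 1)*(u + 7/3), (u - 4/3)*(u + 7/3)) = u + 7/3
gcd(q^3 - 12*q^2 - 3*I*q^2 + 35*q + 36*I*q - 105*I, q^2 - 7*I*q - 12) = q - 3*I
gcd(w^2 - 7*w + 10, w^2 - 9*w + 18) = 1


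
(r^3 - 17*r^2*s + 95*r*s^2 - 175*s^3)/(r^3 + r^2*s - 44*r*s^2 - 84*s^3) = (r^2 - 10*r*s + 25*s^2)/(r^2 + 8*r*s + 12*s^2)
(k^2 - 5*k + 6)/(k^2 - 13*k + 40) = (k^2 - 5*k + 6)/(k^2 - 13*k + 40)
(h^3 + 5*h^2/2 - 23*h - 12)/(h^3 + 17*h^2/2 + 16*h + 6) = (h - 4)/(h + 2)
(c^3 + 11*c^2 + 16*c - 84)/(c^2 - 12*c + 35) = (c^3 + 11*c^2 + 16*c - 84)/(c^2 - 12*c + 35)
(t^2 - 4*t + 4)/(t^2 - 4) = (t - 2)/(t + 2)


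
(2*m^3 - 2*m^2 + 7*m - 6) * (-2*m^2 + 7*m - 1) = -4*m^5 + 18*m^4 - 30*m^3 + 63*m^2 - 49*m + 6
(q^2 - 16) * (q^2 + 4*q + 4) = q^4 + 4*q^3 - 12*q^2 - 64*q - 64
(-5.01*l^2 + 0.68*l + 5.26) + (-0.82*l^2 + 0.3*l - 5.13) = -5.83*l^2 + 0.98*l + 0.13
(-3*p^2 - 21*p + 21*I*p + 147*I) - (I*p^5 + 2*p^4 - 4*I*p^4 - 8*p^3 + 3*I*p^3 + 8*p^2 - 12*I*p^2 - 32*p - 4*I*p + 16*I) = -I*p^5 - 2*p^4 + 4*I*p^4 + 8*p^3 - 3*I*p^3 - 11*p^2 + 12*I*p^2 + 11*p + 25*I*p + 131*I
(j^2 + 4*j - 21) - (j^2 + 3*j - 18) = j - 3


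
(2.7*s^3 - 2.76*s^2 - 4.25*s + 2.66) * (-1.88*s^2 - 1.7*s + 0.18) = -5.076*s^5 + 0.5988*s^4 + 13.168*s^3 + 1.7274*s^2 - 5.287*s + 0.4788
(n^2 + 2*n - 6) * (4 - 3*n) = -3*n^3 - 2*n^2 + 26*n - 24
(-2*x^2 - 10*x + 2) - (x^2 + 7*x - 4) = -3*x^2 - 17*x + 6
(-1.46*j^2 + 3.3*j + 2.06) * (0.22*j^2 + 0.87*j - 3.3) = -0.3212*j^4 - 0.5442*j^3 + 8.1422*j^2 - 9.0978*j - 6.798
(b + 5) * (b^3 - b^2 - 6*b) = b^4 + 4*b^3 - 11*b^2 - 30*b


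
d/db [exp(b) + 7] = exp(b)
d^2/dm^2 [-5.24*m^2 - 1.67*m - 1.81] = -10.4800000000000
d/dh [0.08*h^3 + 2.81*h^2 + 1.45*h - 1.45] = 0.24*h^2 + 5.62*h + 1.45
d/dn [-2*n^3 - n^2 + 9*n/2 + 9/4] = -6*n^2 - 2*n + 9/2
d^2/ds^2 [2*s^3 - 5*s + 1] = 12*s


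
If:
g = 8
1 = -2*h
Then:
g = 8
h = -1/2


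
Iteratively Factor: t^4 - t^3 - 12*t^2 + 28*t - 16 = (t - 2)*(t^3 + t^2 - 10*t + 8) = (t - 2)*(t - 1)*(t^2 + 2*t - 8) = (t - 2)*(t - 1)*(t + 4)*(t - 2)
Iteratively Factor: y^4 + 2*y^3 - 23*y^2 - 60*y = (y - 5)*(y^3 + 7*y^2 + 12*y) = y*(y - 5)*(y^2 + 7*y + 12) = y*(y - 5)*(y + 4)*(y + 3)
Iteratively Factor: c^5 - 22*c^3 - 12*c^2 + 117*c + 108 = (c - 4)*(c^4 + 4*c^3 - 6*c^2 - 36*c - 27) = (c - 4)*(c + 3)*(c^3 + c^2 - 9*c - 9) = (c - 4)*(c + 3)^2*(c^2 - 2*c - 3) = (c - 4)*(c + 1)*(c + 3)^2*(c - 3)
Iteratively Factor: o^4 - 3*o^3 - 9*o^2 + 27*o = (o + 3)*(o^3 - 6*o^2 + 9*o) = (o - 3)*(o + 3)*(o^2 - 3*o) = o*(o - 3)*(o + 3)*(o - 3)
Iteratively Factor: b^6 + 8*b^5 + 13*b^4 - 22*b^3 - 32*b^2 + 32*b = (b)*(b^5 + 8*b^4 + 13*b^3 - 22*b^2 - 32*b + 32) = b*(b + 4)*(b^4 + 4*b^3 - 3*b^2 - 10*b + 8) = b*(b - 1)*(b + 4)*(b^3 + 5*b^2 + 2*b - 8) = b*(b - 1)^2*(b + 4)*(b^2 + 6*b + 8) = b*(b - 1)^2*(b + 2)*(b + 4)*(b + 4)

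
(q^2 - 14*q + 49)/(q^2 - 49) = (q - 7)/(q + 7)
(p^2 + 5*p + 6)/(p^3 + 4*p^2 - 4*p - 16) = (p + 3)/(p^2 + 2*p - 8)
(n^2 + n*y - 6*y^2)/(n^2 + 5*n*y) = (n^2 + n*y - 6*y^2)/(n*(n + 5*y))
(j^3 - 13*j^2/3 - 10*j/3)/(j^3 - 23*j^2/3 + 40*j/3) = (3*j + 2)/(3*j - 8)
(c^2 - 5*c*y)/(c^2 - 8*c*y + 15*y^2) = c/(c - 3*y)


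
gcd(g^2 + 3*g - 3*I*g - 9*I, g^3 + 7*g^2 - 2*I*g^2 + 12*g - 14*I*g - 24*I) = g + 3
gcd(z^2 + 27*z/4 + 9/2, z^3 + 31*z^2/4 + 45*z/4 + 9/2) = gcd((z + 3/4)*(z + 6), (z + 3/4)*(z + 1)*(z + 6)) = z^2 + 27*z/4 + 9/2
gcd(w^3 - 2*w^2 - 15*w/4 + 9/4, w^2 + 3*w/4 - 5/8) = w - 1/2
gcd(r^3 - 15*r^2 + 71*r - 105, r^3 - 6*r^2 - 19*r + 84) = r^2 - 10*r + 21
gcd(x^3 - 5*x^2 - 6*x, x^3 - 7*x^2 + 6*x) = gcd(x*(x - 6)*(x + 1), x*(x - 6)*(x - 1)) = x^2 - 6*x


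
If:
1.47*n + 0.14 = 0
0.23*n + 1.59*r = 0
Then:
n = -0.10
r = 0.01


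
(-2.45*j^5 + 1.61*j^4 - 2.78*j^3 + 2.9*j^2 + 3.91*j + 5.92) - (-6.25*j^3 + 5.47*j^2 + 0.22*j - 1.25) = -2.45*j^5 + 1.61*j^4 + 3.47*j^3 - 2.57*j^2 + 3.69*j + 7.17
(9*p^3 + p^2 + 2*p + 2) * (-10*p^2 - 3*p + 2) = -90*p^5 - 37*p^4 - 5*p^3 - 24*p^2 - 2*p + 4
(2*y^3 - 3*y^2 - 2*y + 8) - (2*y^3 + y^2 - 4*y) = -4*y^2 + 2*y + 8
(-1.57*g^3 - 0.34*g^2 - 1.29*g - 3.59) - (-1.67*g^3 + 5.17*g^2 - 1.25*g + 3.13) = 0.0999999999999999*g^3 - 5.51*g^2 - 0.04*g - 6.72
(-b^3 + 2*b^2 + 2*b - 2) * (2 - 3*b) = 3*b^4 - 8*b^3 - 2*b^2 + 10*b - 4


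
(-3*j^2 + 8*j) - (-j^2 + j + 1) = -2*j^2 + 7*j - 1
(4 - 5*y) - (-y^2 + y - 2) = y^2 - 6*y + 6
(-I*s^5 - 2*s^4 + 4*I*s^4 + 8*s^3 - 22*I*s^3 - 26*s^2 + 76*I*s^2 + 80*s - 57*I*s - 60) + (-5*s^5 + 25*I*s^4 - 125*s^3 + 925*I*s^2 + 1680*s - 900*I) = -5*s^5 - I*s^5 - 2*s^4 + 29*I*s^4 - 117*s^3 - 22*I*s^3 - 26*s^2 + 1001*I*s^2 + 1760*s - 57*I*s - 60 - 900*I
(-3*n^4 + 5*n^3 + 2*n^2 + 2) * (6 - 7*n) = 21*n^5 - 53*n^4 + 16*n^3 + 12*n^2 - 14*n + 12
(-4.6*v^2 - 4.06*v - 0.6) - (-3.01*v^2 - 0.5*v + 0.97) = -1.59*v^2 - 3.56*v - 1.57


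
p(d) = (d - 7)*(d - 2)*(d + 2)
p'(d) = (d - 7)*(d - 2) + (d - 7)*(d + 2) + (d - 2)*(d + 2)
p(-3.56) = -91.59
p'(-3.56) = 83.86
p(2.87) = -17.50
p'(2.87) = -19.47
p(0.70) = 22.11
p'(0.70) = -12.33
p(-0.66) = 27.30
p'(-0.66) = 6.55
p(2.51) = -10.33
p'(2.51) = -20.24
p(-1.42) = 16.70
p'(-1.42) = 21.93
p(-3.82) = -114.61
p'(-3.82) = 93.26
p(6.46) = -20.38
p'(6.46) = 30.75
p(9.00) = 154.00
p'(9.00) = 113.00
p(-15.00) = -4862.00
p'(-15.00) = 881.00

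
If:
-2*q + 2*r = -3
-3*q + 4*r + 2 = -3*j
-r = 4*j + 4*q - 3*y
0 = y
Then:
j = 37/22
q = -23/22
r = -28/11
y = 0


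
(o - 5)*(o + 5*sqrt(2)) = o^2 - 5*o + 5*sqrt(2)*o - 25*sqrt(2)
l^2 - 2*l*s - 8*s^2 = (l - 4*s)*(l + 2*s)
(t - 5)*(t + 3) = t^2 - 2*t - 15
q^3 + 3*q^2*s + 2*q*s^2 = q*(q + s)*(q + 2*s)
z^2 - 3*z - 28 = (z - 7)*(z + 4)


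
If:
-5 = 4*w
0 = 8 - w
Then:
No Solution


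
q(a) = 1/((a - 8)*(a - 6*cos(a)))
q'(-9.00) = -0.00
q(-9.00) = 0.02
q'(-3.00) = 0.00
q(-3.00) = -0.03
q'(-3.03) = 0.00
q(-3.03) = -0.03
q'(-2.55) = -0.04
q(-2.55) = -0.04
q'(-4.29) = 0.16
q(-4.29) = 0.04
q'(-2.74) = -0.02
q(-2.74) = -0.03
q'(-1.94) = -9.16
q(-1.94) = -0.45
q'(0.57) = 0.03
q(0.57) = 0.03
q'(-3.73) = 0.23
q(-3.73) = -0.07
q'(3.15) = -0.00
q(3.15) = -0.02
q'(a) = (-6*sin(a) - 1)/((a - 8)*(a - 6*cos(a))^2) - 1/((a - 8)^2*(a - 6*cos(a)))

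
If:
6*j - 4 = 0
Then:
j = 2/3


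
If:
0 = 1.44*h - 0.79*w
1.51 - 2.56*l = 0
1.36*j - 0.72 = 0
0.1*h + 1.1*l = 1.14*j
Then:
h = -0.45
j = 0.53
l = 0.59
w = -0.83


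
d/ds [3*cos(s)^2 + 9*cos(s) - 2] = -3*(2*cos(s) + 3)*sin(s)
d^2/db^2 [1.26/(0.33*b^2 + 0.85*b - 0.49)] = (-0.274428*b^2 - 0.70686*b + 1.26*(0.66*b + 0.85)*(1.32*b + 1.7) + 0.407484)/(0.33*b^2 + 0.85*b - 0.49)^3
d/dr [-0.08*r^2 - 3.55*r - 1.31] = -0.16*r - 3.55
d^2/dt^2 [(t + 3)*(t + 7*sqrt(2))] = 2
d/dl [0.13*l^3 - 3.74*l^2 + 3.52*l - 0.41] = 0.39*l^2 - 7.48*l + 3.52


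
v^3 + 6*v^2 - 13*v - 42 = (v - 3)*(v + 2)*(v + 7)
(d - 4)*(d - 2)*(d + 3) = d^3 - 3*d^2 - 10*d + 24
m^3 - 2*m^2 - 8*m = m*(m - 4)*(m + 2)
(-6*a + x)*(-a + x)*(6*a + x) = 36*a^3 - 36*a^2*x - a*x^2 + x^3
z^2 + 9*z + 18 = (z + 3)*(z + 6)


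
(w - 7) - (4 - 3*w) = 4*w - 11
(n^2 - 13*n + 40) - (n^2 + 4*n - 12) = 52 - 17*n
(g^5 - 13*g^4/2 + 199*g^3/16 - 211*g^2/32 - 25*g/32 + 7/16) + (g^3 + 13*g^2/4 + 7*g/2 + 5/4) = g^5 - 13*g^4/2 + 215*g^3/16 - 107*g^2/32 + 87*g/32 + 27/16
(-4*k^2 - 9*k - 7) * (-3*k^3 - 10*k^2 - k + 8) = 12*k^5 + 67*k^4 + 115*k^3 + 47*k^2 - 65*k - 56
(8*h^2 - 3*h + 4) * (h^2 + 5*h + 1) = 8*h^4 + 37*h^3 - 3*h^2 + 17*h + 4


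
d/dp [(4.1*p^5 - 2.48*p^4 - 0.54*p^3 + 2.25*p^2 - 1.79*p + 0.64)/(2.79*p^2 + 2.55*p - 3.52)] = (34.317*p^6 + 27.9816*p^5 - 92.6386*p^4 + 32.1644*p^3 + 16.434*p^2 - 19.4112*p + 4.6688)/(7.7841*p^4 + 14.229*p^3 - 13.1391*p^2 - 17.952*p + 12.3904)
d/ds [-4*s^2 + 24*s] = 24 - 8*s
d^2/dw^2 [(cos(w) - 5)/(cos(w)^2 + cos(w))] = (2*(cos(w) - 5)*(2*cos(w) + 1)^2*sin(w)^2 - (cos(w) + 1)^2*cos(w)^3 + (cos(w) + 1)*(-10*cos(w) - 17*cos(2*w) + 4*cos(3*w) - 1)*cos(w)/2)/((cos(w) + 1)^3*cos(w)^3)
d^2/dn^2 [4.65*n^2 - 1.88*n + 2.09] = 9.30000000000000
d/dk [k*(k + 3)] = 2*k + 3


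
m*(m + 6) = m^2 + 6*m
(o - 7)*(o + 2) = o^2 - 5*o - 14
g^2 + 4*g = g*(g + 4)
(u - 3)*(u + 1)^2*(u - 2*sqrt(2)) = u^4 - 2*sqrt(2)*u^3 - u^3 - 5*u^2 + 2*sqrt(2)*u^2 - 3*u + 10*sqrt(2)*u + 6*sqrt(2)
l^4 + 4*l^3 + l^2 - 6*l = l*(l - 1)*(l + 2)*(l + 3)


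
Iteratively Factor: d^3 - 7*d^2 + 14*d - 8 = (d - 4)*(d^2 - 3*d + 2) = (d - 4)*(d - 2)*(d - 1)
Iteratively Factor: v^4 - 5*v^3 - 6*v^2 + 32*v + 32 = (v - 4)*(v^3 - v^2 - 10*v - 8) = (v - 4)*(v + 2)*(v^2 - 3*v - 4) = (v - 4)^2*(v + 2)*(v + 1)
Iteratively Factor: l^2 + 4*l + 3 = (l + 1)*(l + 3)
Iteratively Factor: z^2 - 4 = (z - 2)*(z + 2)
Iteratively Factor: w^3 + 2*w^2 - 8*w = (w - 2)*(w^2 + 4*w) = (w - 2)*(w + 4)*(w)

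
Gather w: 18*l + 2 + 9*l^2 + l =9*l^2 + 19*l + 2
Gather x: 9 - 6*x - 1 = 8 - 6*x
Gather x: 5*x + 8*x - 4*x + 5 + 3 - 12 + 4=9*x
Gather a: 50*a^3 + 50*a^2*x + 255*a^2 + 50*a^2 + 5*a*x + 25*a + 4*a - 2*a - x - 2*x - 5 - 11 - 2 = 50*a^3 + a^2*(50*x + 305) + a*(5*x + 27) - 3*x - 18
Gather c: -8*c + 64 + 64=128 - 8*c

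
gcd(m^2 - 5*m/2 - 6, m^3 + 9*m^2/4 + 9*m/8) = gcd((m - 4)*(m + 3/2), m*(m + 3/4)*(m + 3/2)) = m + 3/2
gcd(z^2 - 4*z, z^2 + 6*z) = z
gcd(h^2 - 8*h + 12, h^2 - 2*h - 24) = h - 6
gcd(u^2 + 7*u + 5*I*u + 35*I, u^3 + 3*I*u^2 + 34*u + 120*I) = u + 5*I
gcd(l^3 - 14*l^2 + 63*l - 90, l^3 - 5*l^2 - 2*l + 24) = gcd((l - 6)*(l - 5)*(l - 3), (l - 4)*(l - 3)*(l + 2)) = l - 3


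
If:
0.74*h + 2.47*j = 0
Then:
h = -3.33783783783784*j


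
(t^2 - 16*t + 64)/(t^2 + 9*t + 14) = (t^2 - 16*t + 64)/(t^2 + 9*t + 14)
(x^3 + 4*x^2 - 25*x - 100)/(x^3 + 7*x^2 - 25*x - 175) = (x + 4)/(x + 7)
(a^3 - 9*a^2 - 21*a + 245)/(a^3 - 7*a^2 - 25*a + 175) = (a - 7)/(a - 5)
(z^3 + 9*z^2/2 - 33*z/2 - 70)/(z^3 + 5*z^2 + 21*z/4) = 2*(z^2 + z - 20)/(z*(2*z + 3))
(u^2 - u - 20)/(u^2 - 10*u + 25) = (u + 4)/(u - 5)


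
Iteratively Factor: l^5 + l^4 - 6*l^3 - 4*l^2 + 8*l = (l - 2)*(l^4 + 3*l^3 - 4*l) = (l - 2)*(l - 1)*(l^3 + 4*l^2 + 4*l) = l*(l - 2)*(l - 1)*(l^2 + 4*l + 4) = l*(l - 2)*(l - 1)*(l + 2)*(l + 2)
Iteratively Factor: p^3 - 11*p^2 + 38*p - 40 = (p - 2)*(p^2 - 9*p + 20) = (p - 4)*(p - 2)*(p - 5)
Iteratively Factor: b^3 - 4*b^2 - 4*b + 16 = (b - 2)*(b^2 - 2*b - 8) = (b - 2)*(b + 2)*(b - 4)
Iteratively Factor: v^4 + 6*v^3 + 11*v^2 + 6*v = (v + 2)*(v^3 + 4*v^2 + 3*v) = (v + 2)*(v + 3)*(v^2 + v) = (v + 1)*(v + 2)*(v + 3)*(v)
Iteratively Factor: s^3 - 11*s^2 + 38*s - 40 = (s - 5)*(s^2 - 6*s + 8) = (s - 5)*(s - 2)*(s - 4)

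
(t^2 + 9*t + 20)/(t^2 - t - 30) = (t + 4)/(t - 6)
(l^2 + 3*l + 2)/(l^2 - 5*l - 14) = (l + 1)/(l - 7)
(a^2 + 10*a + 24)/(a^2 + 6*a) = (a + 4)/a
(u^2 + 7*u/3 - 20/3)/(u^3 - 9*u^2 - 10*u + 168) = (u - 5/3)/(u^2 - 13*u + 42)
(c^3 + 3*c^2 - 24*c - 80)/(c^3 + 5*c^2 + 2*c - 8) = (c^2 - c - 20)/(c^2 + c - 2)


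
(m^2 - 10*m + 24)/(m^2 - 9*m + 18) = (m - 4)/(m - 3)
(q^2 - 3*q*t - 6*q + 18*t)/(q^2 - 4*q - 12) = (q - 3*t)/(q + 2)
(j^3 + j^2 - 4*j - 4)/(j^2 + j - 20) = (j^3 + j^2 - 4*j - 4)/(j^2 + j - 20)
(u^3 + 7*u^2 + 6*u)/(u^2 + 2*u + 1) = u*(u + 6)/(u + 1)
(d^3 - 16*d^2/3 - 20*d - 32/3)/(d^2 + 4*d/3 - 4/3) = (3*d^2 - 22*d - 16)/(3*d - 2)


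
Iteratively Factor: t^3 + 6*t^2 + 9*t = (t + 3)*(t^2 + 3*t) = (t + 3)^2*(t)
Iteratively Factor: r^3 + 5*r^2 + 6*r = (r + 3)*(r^2 + 2*r) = r*(r + 3)*(r + 2)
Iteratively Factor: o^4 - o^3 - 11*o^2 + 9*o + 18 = (o - 2)*(o^3 + o^2 - 9*o - 9) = (o - 3)*(o - 2)*(o^2 + 4*o + 3) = (o - 3)*(o - 2)*(o + 3)*(o + 1)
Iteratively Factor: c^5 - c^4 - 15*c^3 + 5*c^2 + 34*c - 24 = (c - 1)*(c^4 - 15*c^2 - 10*c + 24) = (c - 1)*(c + 2)*(c^3 - 2*c^2 - 11*c + 12) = (c - 4)*(c - 1)*(c + 2)*(c^2 + 2*c - 3) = (c - 4)*(c - 1)*(c + 2)*(c + 3)*(c - 1)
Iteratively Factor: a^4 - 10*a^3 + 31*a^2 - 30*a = (a)*(a^3 - 10*a^2 + 31*a - 30) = a*(a - 3)*(a^2 - 7*a + 10) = a*(a - 5)*(a - 3)*(a - 2)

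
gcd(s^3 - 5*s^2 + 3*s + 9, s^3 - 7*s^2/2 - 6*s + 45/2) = s^2 - 6*s + 9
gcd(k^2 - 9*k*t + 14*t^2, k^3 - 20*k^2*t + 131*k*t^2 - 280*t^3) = -k + 7*t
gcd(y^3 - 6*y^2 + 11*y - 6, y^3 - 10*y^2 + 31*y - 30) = y^2 - 5*y + 6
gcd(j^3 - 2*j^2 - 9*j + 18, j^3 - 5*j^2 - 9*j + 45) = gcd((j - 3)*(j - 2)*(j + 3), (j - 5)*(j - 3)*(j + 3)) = j^2 - 9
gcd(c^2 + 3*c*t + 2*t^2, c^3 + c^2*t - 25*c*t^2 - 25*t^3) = c + t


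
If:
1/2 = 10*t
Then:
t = 1/20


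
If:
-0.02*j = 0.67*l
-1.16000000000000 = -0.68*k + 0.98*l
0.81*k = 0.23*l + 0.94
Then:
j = 15.79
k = 1.03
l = -0.47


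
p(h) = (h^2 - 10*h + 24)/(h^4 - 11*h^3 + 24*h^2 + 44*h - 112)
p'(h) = (2*h - 10)/(h^4 - 11*h^3 + 24*h^2 + 44*h - 112) + (h^2 - 10*h + 24)*(-4*h^3 + 33*h^2 - 48*h - 44)/(h^4 - 11*h^3 + 24*h^2 + 44*h - 112)^2 = (-2*h^3 + 25*h^2 - 84*h + 4)/(h^6 - 14*h^5 + 41*h^4 + 112*h^3 - 376*h^2 - 224*h + 784)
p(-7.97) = 0.02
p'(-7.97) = 0.00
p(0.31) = -0.22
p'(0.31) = -0.03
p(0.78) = -0.25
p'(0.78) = -0.11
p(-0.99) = -0.29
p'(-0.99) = 0.20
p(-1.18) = -0.34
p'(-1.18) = 0.31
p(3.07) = 0.14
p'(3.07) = -0.17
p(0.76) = -0.25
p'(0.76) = -0.10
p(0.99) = -0.28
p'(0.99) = -0.17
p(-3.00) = 0.18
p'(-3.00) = 0.21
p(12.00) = 0.01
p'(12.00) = 0.00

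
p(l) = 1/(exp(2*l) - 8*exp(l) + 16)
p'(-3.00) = 0.00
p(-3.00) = 0.06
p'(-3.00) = 0.00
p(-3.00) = 0.06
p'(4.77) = -0.00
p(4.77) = 0.00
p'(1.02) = 3.00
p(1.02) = 0.66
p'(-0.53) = 0.03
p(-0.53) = 0.09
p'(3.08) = -0.01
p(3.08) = 0.00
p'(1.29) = 146.73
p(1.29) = 7.42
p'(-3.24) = 0.00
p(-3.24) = 0.06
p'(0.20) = 0.11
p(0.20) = 0.13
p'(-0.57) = 0.03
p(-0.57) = 0.08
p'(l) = (-2*exp(2*l) + 8*exp(l))/(exp(2*l) - 8*exp(l) + 16)^2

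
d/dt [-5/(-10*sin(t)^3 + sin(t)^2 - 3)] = 10*(1 - 15*sin(t))*sin(t)*cos(t)/(10*sin(t)^3 - sin(t)^2 + 3)^2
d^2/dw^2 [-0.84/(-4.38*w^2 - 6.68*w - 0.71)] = (-32.229792*w^2 - 49.154112*w + 0.84*(8.76*w + 6.68)*(17.52*w + 13.36) - 5.224464)/(4.38*w^2 + 6.68*w + 0.71)^3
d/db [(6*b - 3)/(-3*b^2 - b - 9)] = 3*(6*b^2 - 6*b - 19)/(9*b^4 + 6*b^3 + 55*b^2 + 18*b + 81)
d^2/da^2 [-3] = 0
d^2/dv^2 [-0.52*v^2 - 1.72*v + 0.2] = -1.04000000000000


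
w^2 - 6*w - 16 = (w - 8)*(w + 2)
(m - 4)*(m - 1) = m^2 - 5*m + 4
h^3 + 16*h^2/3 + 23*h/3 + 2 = (h + 1/3)*(h + 2)*(h + 3)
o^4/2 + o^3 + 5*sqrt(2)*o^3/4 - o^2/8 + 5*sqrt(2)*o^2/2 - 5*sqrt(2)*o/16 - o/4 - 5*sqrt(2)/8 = (o/2 + 1)*(o - 1/2)*(o + 1/2)*(o + 5*sqrt(2)/2)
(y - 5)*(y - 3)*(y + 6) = y^3 - 2*y^2 - 33*y + 90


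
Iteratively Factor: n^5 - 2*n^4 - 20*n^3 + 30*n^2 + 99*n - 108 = (n - 1)*(n^4 - n^3 - 21*n^2 + 9*n + 108) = (n - 3)*(n - 1)*(n^3 + 2*n^2 - 15*n - 36) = (n - 3)*(n - 1)*(n + 3)*(n^2 - n - 12) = (n - 3)*(n - 1)*(n + 3)^2*(n - 4)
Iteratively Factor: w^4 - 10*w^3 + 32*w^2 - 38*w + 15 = (w - 5)*(w^3 - 5*w^2 + 7*w - 3) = (w - 5)*(w - 1)*(w^2 - 4*w + 3) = (w - 5)*(w - 3)*(w - 1)*(w - 1)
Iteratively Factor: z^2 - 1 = (z + 1)*(z - 1)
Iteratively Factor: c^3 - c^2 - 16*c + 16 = (c + 4)*(c^2 - 5*c + 4) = (c - 1)*(c + 4)*(c - 4)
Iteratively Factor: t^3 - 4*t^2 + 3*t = (t)*(t^2 - 4*t + 3) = t*(t - 3)*(t - 1)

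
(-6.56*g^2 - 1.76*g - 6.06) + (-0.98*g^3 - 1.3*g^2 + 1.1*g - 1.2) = -0.98*g^3 - 7.86*g^2 - 0.66*g - 7.26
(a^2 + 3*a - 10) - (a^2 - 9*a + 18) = 12*a - 28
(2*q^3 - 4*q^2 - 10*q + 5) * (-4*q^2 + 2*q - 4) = -8*q^5 + 20*q^4 + 24*q^3 - 24*q^2 + 50*q - 20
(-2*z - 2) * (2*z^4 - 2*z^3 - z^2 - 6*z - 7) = -4*z^5 + 6*z^3 + 14*z^2 + 26*z + 14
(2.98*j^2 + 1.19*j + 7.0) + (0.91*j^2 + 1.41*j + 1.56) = 3.89*j^2 + 2.6*j + 8.56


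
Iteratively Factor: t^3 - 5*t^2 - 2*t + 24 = (t - 4)*(t^2 - t - 6) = (t - 4)*(t + 2)*(t - 3)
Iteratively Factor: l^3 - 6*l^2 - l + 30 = (l - 5)*(l^2 - l - 6) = (l - 5)*(l + 2)*(l - 3)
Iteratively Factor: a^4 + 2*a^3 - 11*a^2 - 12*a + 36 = (a - 2)*(a^3 + 4*a^2 - 3*a - 18) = (a - 2)^2*(a^2 + 6*a + 9) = (a - 2)^2*(a + 3)*(a + 3)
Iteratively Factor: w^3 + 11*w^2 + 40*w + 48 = (w + 4)*(w^2 + 7*w + 12) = (w + 4)^2*(w + 3)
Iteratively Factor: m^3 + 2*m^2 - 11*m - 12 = (m - 3)*(m^2 + 5*m + 4) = (m - 3)*(m + 1)*(m + 4)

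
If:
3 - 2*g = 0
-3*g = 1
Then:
No Solution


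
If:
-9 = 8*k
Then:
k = -9/8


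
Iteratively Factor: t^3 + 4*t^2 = (t)*(t^2 + 4*t) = t^2*(t + 4)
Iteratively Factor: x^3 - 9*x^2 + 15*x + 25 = (x - 5)*(x^2 - 4*x - 5) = (x - 5)^2*(x + 1)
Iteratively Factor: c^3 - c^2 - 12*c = (c + 3)*(c^2 - 4*c) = c*(c + 3)*(c - 4)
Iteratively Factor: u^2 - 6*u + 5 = (u - 5)*(u - 1)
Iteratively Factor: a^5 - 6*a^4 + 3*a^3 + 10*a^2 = (a - 5)*(a^4 - a^3 - 2*a^2) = (a - 5)*(a - 2)*(a^3 + a^2) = a*(a - 5)*(a - 2)*(a^2 + a) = a*(a - 5)*(a - 2)*(a + 1)*(a)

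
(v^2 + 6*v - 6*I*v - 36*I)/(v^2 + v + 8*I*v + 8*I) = (v^2 + 6*v*(1 - I) - 36*I)/(v^2 + v*(1 + 8*I) + 8*I)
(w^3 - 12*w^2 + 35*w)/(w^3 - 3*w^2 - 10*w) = (w - 7)/(w + 2)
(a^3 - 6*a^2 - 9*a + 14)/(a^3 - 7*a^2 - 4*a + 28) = (a - 1)/(a - 2)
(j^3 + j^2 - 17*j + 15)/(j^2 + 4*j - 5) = j - 3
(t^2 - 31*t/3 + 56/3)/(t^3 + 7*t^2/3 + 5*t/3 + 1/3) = (3*t^2 - 31*t + 56)/(3*t^3 + 7*t^2 + 5*t + 1)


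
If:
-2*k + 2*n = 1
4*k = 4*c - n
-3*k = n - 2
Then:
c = 19/32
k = 3/8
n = 7/8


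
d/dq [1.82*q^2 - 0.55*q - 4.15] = 3.64*q - 0.55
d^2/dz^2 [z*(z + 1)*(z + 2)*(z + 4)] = 12*z^2 + 42*z + 28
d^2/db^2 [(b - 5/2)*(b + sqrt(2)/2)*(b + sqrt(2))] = 6*b - 5 + 3*sqrt(2)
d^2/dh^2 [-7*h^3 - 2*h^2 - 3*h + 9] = -42*h - 4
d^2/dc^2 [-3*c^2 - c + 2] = -6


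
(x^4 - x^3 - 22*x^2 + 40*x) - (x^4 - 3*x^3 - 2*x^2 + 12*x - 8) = 2*x^3 - 20*x^2 + 28*x + 8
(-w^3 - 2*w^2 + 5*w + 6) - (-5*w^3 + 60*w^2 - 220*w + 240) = 4*w^3 - 62*w^2 + 225*w - 234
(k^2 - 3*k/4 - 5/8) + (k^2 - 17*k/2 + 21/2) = 2*k^2 - 37*k/4 + 79/8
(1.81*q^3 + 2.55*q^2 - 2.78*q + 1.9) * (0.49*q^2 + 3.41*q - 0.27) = 0.8869*q^5 + 7.4216*q^4 + 6.8446*q^3 - 9.2373*q^2 + 7.2296*q - 0.513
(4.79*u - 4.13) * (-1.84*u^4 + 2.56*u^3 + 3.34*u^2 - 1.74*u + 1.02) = -8.8136*u^5 + 19.8616*u^4 + 5.4258*u^3 - 22.1288*u^2 + 12.072*u - 4.2126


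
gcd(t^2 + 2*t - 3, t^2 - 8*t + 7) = t - 1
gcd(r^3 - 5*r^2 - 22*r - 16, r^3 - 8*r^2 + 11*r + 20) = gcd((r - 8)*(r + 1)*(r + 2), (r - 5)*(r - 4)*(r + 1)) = r + 1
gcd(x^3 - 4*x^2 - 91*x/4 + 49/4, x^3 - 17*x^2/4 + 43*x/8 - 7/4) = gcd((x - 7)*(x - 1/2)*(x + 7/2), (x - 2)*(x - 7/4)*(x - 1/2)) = x - 1/2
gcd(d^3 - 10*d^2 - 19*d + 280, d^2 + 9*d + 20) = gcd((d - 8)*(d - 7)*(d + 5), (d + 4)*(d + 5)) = d + 5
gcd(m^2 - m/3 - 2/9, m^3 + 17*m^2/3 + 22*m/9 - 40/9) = m - 2/3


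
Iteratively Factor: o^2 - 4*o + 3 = (o - 1)*(o - 3)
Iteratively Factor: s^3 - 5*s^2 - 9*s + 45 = (s - 5)*(s^2 - 9) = (s - 5)*(s - 3)*(s + 3)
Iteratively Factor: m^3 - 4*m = (m)*(m^2 - 4) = m*(m - 2)*(m + 2)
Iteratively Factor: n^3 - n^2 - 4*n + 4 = (n - 1)*(n^2 - 4) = (n - 2)*(n - 1)*(n + 2)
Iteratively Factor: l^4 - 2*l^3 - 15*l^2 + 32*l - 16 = (l + 4)*(l^3 - 6*l^2 + 9*l - 4) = (l - 4)*(l + 4)*(l^2 - 2*l + 1) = (l - 4)*(l - 1)*(l + 4)*(l - 1)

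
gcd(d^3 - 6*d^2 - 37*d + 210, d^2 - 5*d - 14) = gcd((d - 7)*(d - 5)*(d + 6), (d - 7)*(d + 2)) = d - 7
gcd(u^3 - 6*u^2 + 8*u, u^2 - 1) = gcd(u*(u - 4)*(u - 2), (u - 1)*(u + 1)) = 1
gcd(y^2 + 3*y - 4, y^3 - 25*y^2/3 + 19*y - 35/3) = y - 1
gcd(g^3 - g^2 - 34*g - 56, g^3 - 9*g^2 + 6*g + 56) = g^2 - 5*g - 14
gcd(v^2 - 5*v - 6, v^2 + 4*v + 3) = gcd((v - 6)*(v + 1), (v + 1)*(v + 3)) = v + 1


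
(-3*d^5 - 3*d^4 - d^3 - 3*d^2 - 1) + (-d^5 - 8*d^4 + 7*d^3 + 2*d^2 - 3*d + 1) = -4*d^5 - 11*d^4 + 6*d^3 - d^2 - 3*d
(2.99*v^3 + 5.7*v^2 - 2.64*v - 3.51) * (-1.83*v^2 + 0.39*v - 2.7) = -5.4717*v^5 - 9.2649*v^4 - 1.0188*v^3 - 9.9963*v^2 + 5.7591*v + 9.477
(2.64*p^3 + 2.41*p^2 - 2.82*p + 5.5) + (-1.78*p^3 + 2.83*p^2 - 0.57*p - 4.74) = 0.86*p^3 + 5.24*p^2 - 3.39*p + 0.76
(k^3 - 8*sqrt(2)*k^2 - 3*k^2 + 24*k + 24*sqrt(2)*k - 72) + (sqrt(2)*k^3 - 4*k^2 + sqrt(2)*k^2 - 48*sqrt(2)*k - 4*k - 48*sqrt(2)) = k^3 + sqrt(2)*k^3 - 7*sqrt(2)*k^2 - 7*k^2 - 24*sqrt(2)*k + 20*k - 72 - 48*sqrt(2)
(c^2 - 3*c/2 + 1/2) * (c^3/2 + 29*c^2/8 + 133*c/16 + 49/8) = c^5/2 + 23*c^4/8 + 25*c^3/8 - 145*c^2/32 - 161*c/32 + 49/16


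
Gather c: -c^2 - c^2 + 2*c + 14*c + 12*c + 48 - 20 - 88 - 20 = -2*c^2 + 28*c - 80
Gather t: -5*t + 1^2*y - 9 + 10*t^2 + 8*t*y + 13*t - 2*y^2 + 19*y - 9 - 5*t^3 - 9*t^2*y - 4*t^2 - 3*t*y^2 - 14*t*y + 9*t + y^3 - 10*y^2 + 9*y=-5*t^3 + t^2*(6 - 9*y) + t*(-3*y^2 - 6*y + 17) + y^3 - 12*y^2 + 29*y - 18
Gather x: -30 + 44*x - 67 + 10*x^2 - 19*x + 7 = 10*x^2 + 25*x - 90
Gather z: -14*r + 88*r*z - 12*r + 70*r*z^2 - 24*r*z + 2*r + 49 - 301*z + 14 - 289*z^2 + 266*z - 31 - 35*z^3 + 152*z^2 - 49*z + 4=-24*r - 35*z^3 + z^2*(70*r - 137) + z*(64*r - 84) + 36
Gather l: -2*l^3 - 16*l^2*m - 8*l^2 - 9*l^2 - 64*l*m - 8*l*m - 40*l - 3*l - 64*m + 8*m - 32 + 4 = -2*l^3 + l^2*(-16*m - 17) + l*(-72*m - 43) - 56*m - 28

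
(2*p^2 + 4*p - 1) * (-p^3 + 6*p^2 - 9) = -2*p^5 + 8*p^4 + 25*p^3 - 24*p^2 - 36*p + 9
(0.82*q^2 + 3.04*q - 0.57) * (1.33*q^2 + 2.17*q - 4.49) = 1.0906*q^4 + 5.8226*q^3 + 2.1569*q^2 - 14.8865*q + 2.5593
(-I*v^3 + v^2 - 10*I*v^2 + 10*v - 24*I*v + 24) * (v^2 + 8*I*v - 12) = -I*v^5 + 9*v^4 - 10*I*v^4 + 90*v^3 - 4*I*v^3 + 204*v^2 + 200*I*v^2 - 120*v + 480*I*v - 288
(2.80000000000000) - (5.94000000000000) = -3.14000000000000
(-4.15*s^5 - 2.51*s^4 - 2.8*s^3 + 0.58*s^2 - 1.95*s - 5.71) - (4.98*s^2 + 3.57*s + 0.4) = -4.15*s^5 - 2.51*s^4 - 2.8*s^3 - 4.4*s^2 - 5.52*s - 6.11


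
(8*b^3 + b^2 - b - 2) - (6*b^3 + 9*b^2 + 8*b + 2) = 2*b^3 - 8*b^2 - 9*b - 4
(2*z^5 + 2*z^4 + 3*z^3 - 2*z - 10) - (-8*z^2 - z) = 2*z^5 + 2*z^4 + 3*z^3 + 8*z^2 - z - 10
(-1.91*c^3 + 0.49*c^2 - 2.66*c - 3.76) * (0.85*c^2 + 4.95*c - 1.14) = -1.6235*c^5 - 9.038*c^4 + 2.3419*c^3 - 16.9216*c^2 - 15.5796*c + 4.2864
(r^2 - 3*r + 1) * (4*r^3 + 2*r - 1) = 4*r^5 - 12*r^4 + 6*r^3 - 7*r^2 + 5*r - 1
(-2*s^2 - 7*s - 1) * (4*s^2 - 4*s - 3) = -8*s^4 - 20*s^3 + 30*s^2 + 25*s + 3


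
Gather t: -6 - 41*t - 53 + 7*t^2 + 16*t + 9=7*t^2 - 25*t - 50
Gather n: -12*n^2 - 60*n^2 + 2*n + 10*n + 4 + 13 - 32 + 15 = -72*n^2 + 12*n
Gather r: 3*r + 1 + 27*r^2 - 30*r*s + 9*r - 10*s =27*r^2 + r*(12 - 30*s) - 10*s + 1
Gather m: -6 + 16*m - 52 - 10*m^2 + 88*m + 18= -10*m^2 + 104*m - 40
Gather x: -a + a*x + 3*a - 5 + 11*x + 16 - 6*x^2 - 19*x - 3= 2*a - 6*x^2 + x*(a - 8) + 8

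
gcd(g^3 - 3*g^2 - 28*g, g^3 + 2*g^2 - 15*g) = g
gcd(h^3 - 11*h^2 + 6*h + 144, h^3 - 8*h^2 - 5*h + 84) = h + 3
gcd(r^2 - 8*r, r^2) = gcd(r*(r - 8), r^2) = r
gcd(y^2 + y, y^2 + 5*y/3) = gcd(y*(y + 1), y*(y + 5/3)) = y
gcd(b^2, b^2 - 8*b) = b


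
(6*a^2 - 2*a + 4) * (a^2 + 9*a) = 6*a^4 + 52*a^3 - 14*a^2 + 36*a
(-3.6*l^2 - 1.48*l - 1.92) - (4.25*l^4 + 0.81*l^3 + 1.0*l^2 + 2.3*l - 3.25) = -4.25*l^4 - 0.81*l^3 - 4.6*l^2 - 3.78*l + 1.33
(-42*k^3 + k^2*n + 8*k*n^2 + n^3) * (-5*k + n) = 210*k^4 - 47*k^3*n - 39*k^2*n^2 + 3*k*n^3 + n^4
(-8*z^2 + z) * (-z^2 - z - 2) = 8*z^4 + 7*z^3 + 15*z^2 - 2*z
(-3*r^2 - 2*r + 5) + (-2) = -3*r^2 - 2*r + 3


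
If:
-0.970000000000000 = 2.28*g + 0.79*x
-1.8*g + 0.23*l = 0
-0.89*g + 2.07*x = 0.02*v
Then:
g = -0.346491228070175*x - 0.425438596491228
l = -2.7116704805492*x - 3.32951945080092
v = 118.918859649123*x + 18.9320175438597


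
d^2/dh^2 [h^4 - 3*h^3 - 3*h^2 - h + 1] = 12*h^2 - 18*h - 6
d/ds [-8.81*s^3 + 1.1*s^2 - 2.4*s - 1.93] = -26.43*s^2 + 2.2*s - 2.4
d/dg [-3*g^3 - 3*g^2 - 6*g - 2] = -9*g^2 - 6*g - 6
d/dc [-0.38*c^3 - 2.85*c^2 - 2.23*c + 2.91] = -1.14*c^2 - 5.7*c - 2.23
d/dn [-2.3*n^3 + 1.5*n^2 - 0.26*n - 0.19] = -6.9*n^2 + 3.0*n - 0.26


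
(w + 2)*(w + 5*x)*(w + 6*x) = w^3 + 11*w^2*x + 2*w^2 + 30*w*x^2 + 22*w*x + 60*x^2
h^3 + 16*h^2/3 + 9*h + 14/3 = (h + 1)*(h + 2)*(h + 7/3)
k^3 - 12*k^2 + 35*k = k*(k - 7)*(k - 5)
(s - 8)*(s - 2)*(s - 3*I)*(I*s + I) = I*s^4 + 3*s^3 - 9*I*s^3 - 27*s^2 + 6*I*s^2 + 18*s + 16*I*s + 48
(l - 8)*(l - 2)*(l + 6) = l^3 - 4*l^2 - 44*l + 96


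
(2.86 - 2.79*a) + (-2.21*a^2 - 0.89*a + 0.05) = -2.21*a^2 - 3.68*a + 2.91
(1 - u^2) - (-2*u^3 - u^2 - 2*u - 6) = 2*u^3 + 2*u + 7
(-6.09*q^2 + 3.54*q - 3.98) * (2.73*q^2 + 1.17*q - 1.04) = -16.6257*q^4 + 2.5389*q^3 - 0.389999999999999*q^2 - 8.3382*q + 4.1392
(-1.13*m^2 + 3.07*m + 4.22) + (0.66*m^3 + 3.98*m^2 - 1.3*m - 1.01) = 0.66*m^3 + 2.85*m^2 + 1.77*m + 3.21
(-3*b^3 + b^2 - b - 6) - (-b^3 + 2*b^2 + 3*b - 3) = -2*b^3 - b^2 - 4*b - 3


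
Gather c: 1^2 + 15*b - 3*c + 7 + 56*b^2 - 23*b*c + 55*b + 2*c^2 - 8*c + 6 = 56*b^2 + 70*b + 2*c^2 + c*(-23*b - 11) + 14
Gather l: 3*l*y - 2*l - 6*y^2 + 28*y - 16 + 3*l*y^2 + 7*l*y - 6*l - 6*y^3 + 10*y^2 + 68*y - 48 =l*(3*y^2 + 10*y - 8) - 6*y^3 + 4*y^2 + 96*y - 64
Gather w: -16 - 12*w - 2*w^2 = -2*w^2 - 12*w - 16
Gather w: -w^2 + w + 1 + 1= -w^2 + w + 2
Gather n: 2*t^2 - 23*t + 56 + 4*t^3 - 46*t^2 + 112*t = 4*t^3 - 44*t^2 + 89*t + 56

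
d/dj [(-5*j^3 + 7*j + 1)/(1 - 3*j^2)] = (15*j^4 + 6*j^2 + 6*j + 7)/(9*j^4 - 6*j^2 + 1)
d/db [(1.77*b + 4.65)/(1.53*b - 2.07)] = (22.311288 - 16.490952*b)/(1.53*b - 2.07)^3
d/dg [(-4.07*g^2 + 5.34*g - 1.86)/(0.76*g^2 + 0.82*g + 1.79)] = (-7.3958*g^2 - 11.7434*g + 11.0838)/(0.5776*g^4 + 1.2464*g^3 + 3.3932*g^2 + 2.9356*g + 3.2041)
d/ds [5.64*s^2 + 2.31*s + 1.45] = 11.28*s + 2.31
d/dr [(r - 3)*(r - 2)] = 2*r - 5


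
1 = 1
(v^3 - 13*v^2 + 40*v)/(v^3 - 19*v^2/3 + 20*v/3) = 3*(v - 8)/(3*v - 4)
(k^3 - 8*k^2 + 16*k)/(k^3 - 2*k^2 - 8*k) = (k - 4)/(k + 2)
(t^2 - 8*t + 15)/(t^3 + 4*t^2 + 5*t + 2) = (t^2 - 8*t + 15)/(t^3 + 4*t^2 + 5*t + 2)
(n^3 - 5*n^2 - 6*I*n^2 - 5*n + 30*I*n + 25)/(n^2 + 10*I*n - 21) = (n^3 + n^2*(-5 - 6*I) + n*(-5 + 30*I) + 25)/(n^2 + 10*I*n - 21)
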